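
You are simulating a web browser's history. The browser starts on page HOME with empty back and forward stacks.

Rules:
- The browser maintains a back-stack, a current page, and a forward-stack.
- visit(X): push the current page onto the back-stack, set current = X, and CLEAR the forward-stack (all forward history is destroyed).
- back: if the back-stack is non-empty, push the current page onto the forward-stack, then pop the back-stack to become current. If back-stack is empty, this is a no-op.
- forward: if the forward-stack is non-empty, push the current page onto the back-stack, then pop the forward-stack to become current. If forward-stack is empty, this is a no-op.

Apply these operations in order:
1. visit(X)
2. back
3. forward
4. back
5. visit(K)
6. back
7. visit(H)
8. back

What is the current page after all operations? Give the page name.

After 1 (visit(X)): cur=X back=1 fwd=0
After 2 (back): cur=HOME back=0 fwd=1
After 3 (forward): cur=X back=1 fwd=0
After 4 (back): cur=HOME back=0 fwd=1
After 5 (visit(K)): cur=K back=1 fwd=0
After 6 (back): cur=HOME back=0 fwd=1
After 7 (visit(H)): cur=H back=1 fwd=0
After 8 (back): cur=HOME back=0 fwd=1

Answer: HOME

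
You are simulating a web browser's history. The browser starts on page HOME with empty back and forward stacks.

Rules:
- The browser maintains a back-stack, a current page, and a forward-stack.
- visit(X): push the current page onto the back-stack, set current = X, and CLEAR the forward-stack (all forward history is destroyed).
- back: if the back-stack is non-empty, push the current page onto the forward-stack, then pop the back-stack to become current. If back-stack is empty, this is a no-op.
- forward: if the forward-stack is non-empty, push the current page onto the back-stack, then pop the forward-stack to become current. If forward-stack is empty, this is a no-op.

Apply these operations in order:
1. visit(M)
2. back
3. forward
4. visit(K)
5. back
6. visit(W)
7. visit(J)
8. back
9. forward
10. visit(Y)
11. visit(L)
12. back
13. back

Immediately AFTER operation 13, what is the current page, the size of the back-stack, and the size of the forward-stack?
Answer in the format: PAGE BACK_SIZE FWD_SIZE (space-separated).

After 1 (visit(M)): cur=M back=1 fwd=0
After 2 (back): cur=HOME back=0 fwd=1
After 3 (forward): cur=M back=1 fwd=0
After 4 (visit(K)): cur=K back=2 fwd=0
After 5 (back): cur=M back=1 fwd=1
After 6 (visit(W)): cur=W back=2 fwd=0
After 7 (visit(J)): cur=J back=3 fwd=0
After 8 (back): cur=W back=2 fwd=1
After 9 (forward): cur=J back=3 fwd=0
After 10 (visit(Y)): cur=Y back=4 fwd=0
After 11 (visit(L)): cur=L back=5 fwd=0
After 12 (back): cur=Y back=4 fwd=1
After 13 (back): cur=J back=3 fwd=2

J 3 2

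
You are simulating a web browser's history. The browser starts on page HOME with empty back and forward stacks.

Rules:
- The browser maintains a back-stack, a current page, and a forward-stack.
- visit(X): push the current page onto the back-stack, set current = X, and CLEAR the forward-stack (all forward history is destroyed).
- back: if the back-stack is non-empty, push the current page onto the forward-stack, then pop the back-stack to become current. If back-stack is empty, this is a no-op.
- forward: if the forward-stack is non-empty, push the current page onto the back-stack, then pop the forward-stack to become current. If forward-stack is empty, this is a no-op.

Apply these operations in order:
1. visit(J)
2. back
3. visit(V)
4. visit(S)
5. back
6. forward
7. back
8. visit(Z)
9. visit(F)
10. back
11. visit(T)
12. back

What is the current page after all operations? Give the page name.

Answer: Z

Derivation:
After 1 (visit(J)): cur=J back=1 fwd=0
After 2 (back): cur=HOME back=0 fwd=1
After 3 (visit(V)): cur=V back=1 fwd=0
After 4 (visit(S)): cur=S back=2 fwd=0
After 5 (back): cur=V back=1 fwd=1
After 6 (forward): cur=S back=2 fwd=0
After 7 (back): cur=V back=1 fwd=1
After 8 (visit(Z)): cur=Z back=2 fwd=0
After 9 (visit(F)): cur=F back=3 fwd=0
After 10 (back): cur=Z back=2 fwd=1
After 11 (visit(T)): cur=T back=3 fwd=0
After 12 (back): cur=Z back=2 fwd=1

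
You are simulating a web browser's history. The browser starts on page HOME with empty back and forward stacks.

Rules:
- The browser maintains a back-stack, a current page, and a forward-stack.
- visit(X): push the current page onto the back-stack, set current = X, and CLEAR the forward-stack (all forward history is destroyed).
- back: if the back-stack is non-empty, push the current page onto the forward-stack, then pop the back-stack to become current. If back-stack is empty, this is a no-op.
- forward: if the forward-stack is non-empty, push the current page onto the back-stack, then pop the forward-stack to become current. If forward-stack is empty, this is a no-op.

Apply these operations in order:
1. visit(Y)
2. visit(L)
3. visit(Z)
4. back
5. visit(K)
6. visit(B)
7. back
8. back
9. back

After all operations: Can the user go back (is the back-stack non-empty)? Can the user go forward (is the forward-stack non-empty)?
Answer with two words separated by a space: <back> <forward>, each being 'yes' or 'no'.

Answer: yes yes

Derivation:
After 1 (visit(Y)): cur=Y back=1 fwd=0
After 2 (visit(L)): cur=L back=2 fwd=0
After 3 (visit(Z)): cur=Z back=3 fwd=0
After 4 (back): cur=L back=2 fwd=1
After 5 (visit(K)): cur=K back=3 fwd=0
After 6 (visit(B)): cur=B back=4 fwd=0
After 7 (back): cur=K back=3 fwd=1
After 8 (back): cur=L back=2 fwd=2
After 9 (back): cur=Y back=1 fwd=3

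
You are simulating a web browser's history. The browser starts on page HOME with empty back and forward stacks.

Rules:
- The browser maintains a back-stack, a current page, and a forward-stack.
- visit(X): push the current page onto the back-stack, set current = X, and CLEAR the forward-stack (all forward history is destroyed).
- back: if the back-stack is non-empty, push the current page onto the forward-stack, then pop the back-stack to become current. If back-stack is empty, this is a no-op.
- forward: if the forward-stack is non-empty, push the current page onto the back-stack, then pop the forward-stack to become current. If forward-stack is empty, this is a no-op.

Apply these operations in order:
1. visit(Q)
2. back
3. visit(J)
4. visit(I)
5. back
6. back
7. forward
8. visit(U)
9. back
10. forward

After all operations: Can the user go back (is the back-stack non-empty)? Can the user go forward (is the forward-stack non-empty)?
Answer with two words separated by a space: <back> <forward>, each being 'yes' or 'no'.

After 1 (visit(Q)): cur=Q back=1 fwd=0
After 2 (back): cur=HOME back=0 fwd=1
After 3 (visit(J)): cur=J back=1 fwd=0
After 4 (visit(I)): cur=I back=2 fwd=0
After 5 (back): cur=J back=1 fwd=1
After 6 (back): cur=HOME back=0 fwd=2
After 7 (forward): cur=J back=1 fwd=1
After 8 (visit(U)): cur=U back=2 fwd=0
After 9 (back): cur=J back=1 fwd=1
After 10 (forward): cur=U back=2 fwd=0

Answer: yes no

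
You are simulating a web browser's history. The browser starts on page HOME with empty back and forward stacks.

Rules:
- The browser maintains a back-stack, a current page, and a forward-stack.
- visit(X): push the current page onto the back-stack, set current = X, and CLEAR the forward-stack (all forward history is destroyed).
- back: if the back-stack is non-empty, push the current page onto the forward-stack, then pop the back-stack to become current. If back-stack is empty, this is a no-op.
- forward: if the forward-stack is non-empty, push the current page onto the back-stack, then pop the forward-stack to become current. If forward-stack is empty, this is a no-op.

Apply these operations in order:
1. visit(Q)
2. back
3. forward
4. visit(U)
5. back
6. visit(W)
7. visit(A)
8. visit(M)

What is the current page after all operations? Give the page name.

Answer: M

Derivation:
After 1 (visit(Q)): cur=Q back=1 fwd=0
After 2 (back): cur=HOME back=0 fwd=1
After 3 (forward): cur=Q back=1 fwd=0
After 4 (visit(U)): cur=U back=2 fwd=0
After 5 (back): cur=Q back=1 fwd=1
After 6 (visit(W)): cur=W back=2 fwd=0
After 7 (visit(A)): cur=A back=3 fwd=0
After 8 (visit(M)): cur=M back=4 fwd=0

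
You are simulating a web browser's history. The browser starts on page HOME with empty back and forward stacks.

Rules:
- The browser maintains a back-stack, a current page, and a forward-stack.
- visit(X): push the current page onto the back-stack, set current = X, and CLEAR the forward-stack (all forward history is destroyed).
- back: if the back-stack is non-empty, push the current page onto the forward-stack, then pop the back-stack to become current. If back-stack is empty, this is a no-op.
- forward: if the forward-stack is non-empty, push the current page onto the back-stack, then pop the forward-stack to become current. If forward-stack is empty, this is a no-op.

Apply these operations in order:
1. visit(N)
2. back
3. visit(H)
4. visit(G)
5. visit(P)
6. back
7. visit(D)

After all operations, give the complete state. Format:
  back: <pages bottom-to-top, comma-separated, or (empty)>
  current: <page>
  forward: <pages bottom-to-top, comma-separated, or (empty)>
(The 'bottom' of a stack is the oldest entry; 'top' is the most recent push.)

After 1 (visit(N)): cur=N back=1 fwd=0
After 2 (back): cur=HOME back=0 fwd=1
After 3 (visit(H)): cur=H back=1 fwd=0
After 4 (visit(G)): cur=G back=2 fwd=0
After 5 (visit(P)): cur=P back=3 fwd=0
After 6 (back): cur=G back=2 fwd=1
After 7 (visit(D)): cur=D back=3 fwd=0

Answer: back: HOME,H,G
current: D
forward: (empty)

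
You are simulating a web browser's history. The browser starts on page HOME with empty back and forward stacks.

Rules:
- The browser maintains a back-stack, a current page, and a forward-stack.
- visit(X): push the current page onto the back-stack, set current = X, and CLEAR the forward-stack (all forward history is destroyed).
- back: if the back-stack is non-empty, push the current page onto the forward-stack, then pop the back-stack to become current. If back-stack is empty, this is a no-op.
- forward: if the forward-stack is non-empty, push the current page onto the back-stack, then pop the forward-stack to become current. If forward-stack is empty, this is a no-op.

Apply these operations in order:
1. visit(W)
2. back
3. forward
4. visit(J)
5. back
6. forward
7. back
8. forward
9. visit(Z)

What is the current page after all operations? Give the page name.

Answer: Z

Derivation:
After 1 (visit(W)): cur=W back=1 fwd=0
After 2 (back): cur=HOME back=0 fwd=1
After 3 (forward): cur=W back=1 fwd=0
After 4 (visit(J)): cur=J back=2 fwd=0
After 5 (back): cur=W back=1 fwd=1
After 6 (forward): cur=J back=2 fwd=0
After 7 (back): cur=W back=1 fwd=1
After 8 (forward): cur=J back=2 fwd=0
After 9 (visit(Z)): cur=Z back=3 fwd=0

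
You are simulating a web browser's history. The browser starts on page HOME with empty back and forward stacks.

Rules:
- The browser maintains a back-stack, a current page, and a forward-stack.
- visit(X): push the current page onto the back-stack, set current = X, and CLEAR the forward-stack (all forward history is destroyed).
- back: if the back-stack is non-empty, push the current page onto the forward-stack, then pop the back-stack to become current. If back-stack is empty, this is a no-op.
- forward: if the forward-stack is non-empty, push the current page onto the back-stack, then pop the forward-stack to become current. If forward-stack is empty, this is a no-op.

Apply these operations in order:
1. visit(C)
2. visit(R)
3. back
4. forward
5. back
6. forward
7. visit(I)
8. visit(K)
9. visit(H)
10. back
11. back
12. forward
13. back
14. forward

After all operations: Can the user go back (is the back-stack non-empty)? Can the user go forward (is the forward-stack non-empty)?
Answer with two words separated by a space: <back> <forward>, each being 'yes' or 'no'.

After 1 (visit(C)): cur=C back=1 fwd=0
After 2 (visit(R)): cur=R back=2 fwd=0
After 3 (back): cur=C back=1 fwd=1
After 4 (forward): cur=R back=2 fwd=0
After 5 (back): cur=C back=1 fwd=1
After 6 (forward): cur=R back=2 fwd=0
After 7 (visit(I)): cur=I back=3 fwd=0
After 8 (visit(K)): cur=K back=4 fwd=0
After 9 (visit(H)): cur=H back=5 fwd=0
After 10 (back): cur=K back=4 fwd=1
After 11 (back): cur=I back=3 fwd=2
After 12 (forward): cur=K back=4 fwd=1
After 13 (back): cur=I back=3 fwd=2
After 14 (forward): cur=K back=4 fwd=1

Answer: yes yes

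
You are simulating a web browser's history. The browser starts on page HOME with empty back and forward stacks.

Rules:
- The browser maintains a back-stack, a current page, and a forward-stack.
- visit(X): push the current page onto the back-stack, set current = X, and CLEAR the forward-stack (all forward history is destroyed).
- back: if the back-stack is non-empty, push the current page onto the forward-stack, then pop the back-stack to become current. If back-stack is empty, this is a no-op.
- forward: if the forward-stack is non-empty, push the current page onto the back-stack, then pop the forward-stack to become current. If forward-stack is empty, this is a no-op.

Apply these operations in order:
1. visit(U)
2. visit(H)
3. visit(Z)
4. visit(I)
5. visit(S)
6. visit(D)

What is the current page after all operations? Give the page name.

Answer: D

Derivation:
After 1 (visit(U)): cur=U back=1 fwd=0
After 2 (visit(H)): cur=H back=2 fwd=0
After 3 (visit(Z)): cur=Z back=3 fwd=0
After 4 (visit(I)): cur=I back=4 fwd=0
After 5 (visit(S)): cur=S back=5 fwd=0
After 6 (visit(D)): cur=D back=6 fwd=0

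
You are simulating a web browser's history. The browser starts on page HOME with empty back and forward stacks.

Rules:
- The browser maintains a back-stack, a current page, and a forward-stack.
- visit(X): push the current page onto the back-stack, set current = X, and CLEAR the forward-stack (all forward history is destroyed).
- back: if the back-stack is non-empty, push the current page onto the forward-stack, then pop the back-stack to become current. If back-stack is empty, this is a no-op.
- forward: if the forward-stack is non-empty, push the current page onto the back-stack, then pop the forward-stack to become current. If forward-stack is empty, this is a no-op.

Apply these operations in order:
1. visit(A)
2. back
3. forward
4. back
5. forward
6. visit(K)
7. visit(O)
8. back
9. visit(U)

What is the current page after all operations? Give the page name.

After 1 (visit(A)): cur=A back=1 fwd=0
After 2 (back): cur=HOME back=0 fwd=1
After 3 (forward): cur=A back=1 fwd=0
After 4 (back): cur=HOME back=0 fwd=1
After 5 (forward): cur=A back=1 fwd=0
After 6 (visit(K)): cur=K back=2 fwd=0
After 7 (visit(O)): cur=O back=3 fwd=0
After 8 (back): cur=K back=2 fwd=1
After 9 (visit(U)): cur=U back=3 fwd=0

Answer: U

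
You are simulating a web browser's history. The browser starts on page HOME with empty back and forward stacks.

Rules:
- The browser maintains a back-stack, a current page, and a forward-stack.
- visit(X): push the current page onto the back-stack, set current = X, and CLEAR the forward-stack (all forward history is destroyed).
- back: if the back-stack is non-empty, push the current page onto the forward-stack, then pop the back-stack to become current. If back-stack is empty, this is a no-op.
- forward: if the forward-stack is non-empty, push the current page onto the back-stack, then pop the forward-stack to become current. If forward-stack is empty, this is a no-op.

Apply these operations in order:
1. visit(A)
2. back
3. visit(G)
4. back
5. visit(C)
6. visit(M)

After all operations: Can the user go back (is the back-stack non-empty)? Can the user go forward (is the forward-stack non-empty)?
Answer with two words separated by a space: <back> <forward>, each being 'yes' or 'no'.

After 1 (visit(A)): cur=A back=1 fwd=0
After 2 (back): cur=HOME back=0 fwd=1
After 3 (visit(G)): cur=G back=1 fwd=0
After 4 (back): cur=HOME back=0 fwd=1
After 5 (visit(C)): cur=C back=1 fwd=0
After 6 (visit(M)): cur=M back=2 fwd=0

Answer: yes no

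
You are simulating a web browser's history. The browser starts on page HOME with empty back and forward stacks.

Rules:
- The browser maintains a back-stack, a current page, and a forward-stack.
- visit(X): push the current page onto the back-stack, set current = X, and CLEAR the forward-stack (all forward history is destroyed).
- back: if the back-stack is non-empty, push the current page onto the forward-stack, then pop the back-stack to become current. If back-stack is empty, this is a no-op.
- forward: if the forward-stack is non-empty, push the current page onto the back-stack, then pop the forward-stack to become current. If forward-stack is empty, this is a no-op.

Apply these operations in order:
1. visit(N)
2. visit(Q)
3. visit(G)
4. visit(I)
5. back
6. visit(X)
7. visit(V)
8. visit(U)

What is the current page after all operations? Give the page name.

After 1 (visit(N)): cur=N back=1 fwd=0
After 2 (visit(Q)): cur=Q back=2 fwd=0
After 3 (visit(G)): cur=G back=3 fwd=0
After 4 (visit(I)): cur=I back=4 fwd=0
After 5 (back): cur=G back=3 fwd=1
After 6 (visit(X)): cur=X back=4 fwd=0
After 7 (visit(V)): cur=V back=5 fwd=0
After 8 (visit(U)): cur=U back=6 fwd=0

Answer: U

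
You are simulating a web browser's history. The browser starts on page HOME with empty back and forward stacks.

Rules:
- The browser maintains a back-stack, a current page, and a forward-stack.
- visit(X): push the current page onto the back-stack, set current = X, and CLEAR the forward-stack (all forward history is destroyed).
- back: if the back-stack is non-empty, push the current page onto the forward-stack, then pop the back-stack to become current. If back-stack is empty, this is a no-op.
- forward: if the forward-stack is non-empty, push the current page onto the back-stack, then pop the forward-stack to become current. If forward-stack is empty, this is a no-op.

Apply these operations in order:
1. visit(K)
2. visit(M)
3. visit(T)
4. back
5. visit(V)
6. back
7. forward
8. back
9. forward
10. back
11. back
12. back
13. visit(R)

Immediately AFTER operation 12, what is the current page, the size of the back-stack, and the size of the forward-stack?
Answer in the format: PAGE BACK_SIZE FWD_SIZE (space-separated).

After 1 (visit(K)): cur=K back=1 fwd=0
After 2 (visit(M)): cur=M back=2 fwd=0
After 3 (visit(T)): cur=T back=3 fwd=0
After 4 (back): cur=M back=2 fwd=1
After 5 (visit(V)): cur=V back=3 fwd=0
After 6 (back): cur=M back=2 fwd=1
After 7 (forward): cur=V back=3 fwd=0
After 8 (back): cur=M back=2 fwd=1
After 9 (forward): cur=V back=3 fwd=0
After 10 (back): cur=M back=2 fwd=1
After 11 (back): cur=K back=1 fwd=2
After 12 (back): cur=HOME back=0 fwd=3

HOME 0 3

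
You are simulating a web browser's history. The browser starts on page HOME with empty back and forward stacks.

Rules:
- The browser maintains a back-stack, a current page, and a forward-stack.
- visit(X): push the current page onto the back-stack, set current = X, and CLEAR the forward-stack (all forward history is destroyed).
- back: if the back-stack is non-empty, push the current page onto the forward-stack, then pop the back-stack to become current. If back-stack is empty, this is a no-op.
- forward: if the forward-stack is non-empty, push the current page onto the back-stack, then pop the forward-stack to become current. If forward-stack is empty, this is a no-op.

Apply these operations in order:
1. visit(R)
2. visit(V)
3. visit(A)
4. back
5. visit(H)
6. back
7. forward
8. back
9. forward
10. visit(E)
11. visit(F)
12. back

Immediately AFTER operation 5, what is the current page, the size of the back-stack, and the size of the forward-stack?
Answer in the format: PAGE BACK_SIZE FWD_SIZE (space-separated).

After 1 (visit(R)): cur=R back=1 fwd=0
After 2 (visit(V)): cur=V back=2 fwd=0
After 3 (visit(A)): cur=A back=3 fwd=0
After 4 (back): cur=V back=2 fwd=1
After 5 (visit(H)): cur=H back=3 fwd=0

H 3 0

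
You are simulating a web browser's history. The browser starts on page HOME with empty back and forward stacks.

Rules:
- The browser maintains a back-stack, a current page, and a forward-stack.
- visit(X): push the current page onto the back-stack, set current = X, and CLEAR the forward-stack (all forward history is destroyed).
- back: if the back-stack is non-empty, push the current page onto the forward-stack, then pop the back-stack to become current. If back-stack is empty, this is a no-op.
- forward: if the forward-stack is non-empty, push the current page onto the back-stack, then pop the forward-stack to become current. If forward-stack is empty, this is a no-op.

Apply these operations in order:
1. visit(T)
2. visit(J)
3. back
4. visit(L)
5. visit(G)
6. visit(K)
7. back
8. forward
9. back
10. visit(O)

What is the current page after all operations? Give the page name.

Answer: O

Derivation:
After 1 (visit(T)): cur=T back=1 fwd=0
After 2 (visit(J)): cur=J back=2 fwd=0
After 3 (back): cur=T back=1 fwd=1
After 4 (visit(L)): cur=L back=2 fwd=0
After 5 (visit(G)): cur=G back=3 fwd=0
After 6 (visit(K)): cur=K back=4 fwd=0
After 7 (back): cur=G back=3 fwd=1
After 8 (forward): cur=K back=4 fwd=0
After 9 (back): cur=G back=3 fwd=1
After 10 (visit(O)): cur=O back=4 fwd=0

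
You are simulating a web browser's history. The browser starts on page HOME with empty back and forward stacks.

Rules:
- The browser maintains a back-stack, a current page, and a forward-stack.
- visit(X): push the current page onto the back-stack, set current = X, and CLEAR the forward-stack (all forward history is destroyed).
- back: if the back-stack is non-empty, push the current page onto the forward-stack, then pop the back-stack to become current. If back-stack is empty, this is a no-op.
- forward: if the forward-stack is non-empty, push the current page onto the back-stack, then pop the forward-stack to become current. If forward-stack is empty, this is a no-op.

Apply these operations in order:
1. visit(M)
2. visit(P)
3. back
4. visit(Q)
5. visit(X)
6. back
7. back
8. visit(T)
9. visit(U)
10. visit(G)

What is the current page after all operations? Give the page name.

After 1 (visit(M)): cur=M back=1 fwd=0
After 2 (visit(P)): cur=P back=2 fwd=0
After 3 (back): cur=M back=1 fwd=1
After 4 (visit(Q)): cur=Q back=2 fwd=0
After 5 (visit(X)): cur=X back=3 fwd=0
After 6 (back): cur=Q back=2 fwd=1
After 7 (back): cur=M back=1 fwd=2
After 8 (visit(T)): cur=T back=2 fwd=0
After 9 (visit(U)): cur=U back=3 fwd=0
After 10 (visit(G)): cur=G back=4 fwd=0

Answer: G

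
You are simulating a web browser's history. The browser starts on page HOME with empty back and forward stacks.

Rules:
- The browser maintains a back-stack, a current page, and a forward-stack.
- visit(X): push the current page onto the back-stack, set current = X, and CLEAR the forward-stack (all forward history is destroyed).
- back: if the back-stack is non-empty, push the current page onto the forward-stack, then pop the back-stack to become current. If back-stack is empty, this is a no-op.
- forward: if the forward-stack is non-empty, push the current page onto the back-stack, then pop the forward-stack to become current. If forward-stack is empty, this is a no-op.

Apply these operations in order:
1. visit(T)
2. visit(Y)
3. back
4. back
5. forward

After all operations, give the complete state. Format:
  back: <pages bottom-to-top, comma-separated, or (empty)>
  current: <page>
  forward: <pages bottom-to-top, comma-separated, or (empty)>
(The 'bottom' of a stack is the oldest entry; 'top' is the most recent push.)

After 1 (visit(T)): cur=T back=1 fwd=0
After 2 (visit(Y)): cur=Y back=2 fwd=0
After 3 (back): cur=T back=1 fwd=1
After 4 (back): cur=HOME back=0 fwd=2
After 5 (forward): cur=T back=1 fwd=1

Answer: back: HOME
current: T
forward: Y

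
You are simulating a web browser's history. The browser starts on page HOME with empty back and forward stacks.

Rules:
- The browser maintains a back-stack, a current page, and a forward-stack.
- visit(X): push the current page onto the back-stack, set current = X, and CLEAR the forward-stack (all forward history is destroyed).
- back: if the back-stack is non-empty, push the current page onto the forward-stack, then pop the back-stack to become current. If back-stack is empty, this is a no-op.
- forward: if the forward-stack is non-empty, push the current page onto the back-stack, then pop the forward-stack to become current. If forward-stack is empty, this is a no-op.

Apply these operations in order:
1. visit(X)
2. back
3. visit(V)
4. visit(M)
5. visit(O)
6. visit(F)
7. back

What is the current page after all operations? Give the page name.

Answer: O

Derivation:
After 1 (visit(X)): cur=X back=1 fwd=0
After 2 (back): cur=HOME back=0 fwd=1
After 3 (visit(V)): cur=V back=1 fwd=0
After 4 (visit(M)): cur=M back=2 fwd=0
After 5 (visit(O)): cur=O back=3 fwd=0
After 6 (visit(F)): cur=F back=4 fwd=0
After 7 (back): cur=O back=3 fwd=1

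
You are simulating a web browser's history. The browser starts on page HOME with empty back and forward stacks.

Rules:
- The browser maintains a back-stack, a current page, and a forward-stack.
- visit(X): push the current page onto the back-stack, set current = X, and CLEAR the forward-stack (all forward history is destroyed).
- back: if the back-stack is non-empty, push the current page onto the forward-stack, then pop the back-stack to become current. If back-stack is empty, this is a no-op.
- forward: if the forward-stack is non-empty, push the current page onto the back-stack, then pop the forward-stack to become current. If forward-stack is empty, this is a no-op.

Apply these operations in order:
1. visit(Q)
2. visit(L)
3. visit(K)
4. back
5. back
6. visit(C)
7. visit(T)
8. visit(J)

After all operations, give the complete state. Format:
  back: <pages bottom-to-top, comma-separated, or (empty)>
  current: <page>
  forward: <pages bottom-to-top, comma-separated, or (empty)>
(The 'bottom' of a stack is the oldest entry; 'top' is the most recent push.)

After 1 (visit(Q)): cur=Q back=1 fwd=0
After 2 (visit(L)): cur=L back=2 fwd=0
After 3 (visit(K)): cur=K back=3 fwd=0
After 4 (back): cur=L back=2 fwd=1
After 5 (back): cur=Q back=1 fwd=2
After 6 (visit(C)): cur=C back=2 fwd=0
After 7 (visit(T)): cur=T back=3 fwd=0
After 8 (visit(J)): cur=J back=4 fwd=0

Answer: back: HOME,Q,C,T
current: J
forward: (empty)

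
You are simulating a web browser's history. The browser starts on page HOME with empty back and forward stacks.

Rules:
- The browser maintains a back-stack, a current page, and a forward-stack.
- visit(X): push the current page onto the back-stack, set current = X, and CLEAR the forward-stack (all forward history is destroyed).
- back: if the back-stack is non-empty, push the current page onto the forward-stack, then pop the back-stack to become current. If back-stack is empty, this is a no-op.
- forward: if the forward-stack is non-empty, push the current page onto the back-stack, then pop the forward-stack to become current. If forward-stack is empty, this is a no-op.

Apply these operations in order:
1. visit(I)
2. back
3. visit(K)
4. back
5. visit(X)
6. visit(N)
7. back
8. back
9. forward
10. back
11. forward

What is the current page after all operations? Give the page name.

After 1 (visit(I)): cur=I back=1 fwd=0
After 2 (back): cur=HOME back=0 fwd=1
After 3 (visit(K)): cur=K back=1 fwd=0
After 4 (back): cur=HOME back=0 fwd=1
After 5 (visit(X)): cur=X back=1 fwd=0
After 6 (visit(N)): cur=N back=2 fwd=0
After 7 (back): cur=X back=1 fwd=1
After 8 (back): cur=HOME back=0 fwd=2
After 9 (forward): cur=X back=1 fwd=1
After 10 (back): cur=HOME back=0 fwd=2
After 11 (forward): cur=X back=1 fwd=1

Answer: X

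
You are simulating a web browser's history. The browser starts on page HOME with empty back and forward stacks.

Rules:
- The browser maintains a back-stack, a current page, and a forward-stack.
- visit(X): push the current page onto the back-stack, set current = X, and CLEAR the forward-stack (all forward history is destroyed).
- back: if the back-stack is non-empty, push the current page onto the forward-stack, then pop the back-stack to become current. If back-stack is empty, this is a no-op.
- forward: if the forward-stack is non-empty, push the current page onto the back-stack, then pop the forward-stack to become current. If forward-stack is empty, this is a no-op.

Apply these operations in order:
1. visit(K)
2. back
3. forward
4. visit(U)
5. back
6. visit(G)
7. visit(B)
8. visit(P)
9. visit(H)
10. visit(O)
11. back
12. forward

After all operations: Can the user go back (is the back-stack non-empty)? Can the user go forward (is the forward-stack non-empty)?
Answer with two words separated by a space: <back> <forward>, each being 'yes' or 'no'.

After 1 (visit(K)): cur=K back=1 fwd=0
After 2 (back): cur=HOME back=0 fwd=1
After 3 (forward): cur=K back=1 fwd=0
After 4 (visit(U)): cur=U back=2 fwd=0
After 5 (back): cur=K back=1 fwd=1
After 6 (visit(G)): cur=G back=2 fwd=0
After 7 (visit(B)): cur=B back=3 fwd=0
After 8 (visit(P)): cur=P back=4 fwd=0
After 9 (visit(H)): cur=H back=5 fwd=0
After 10 (visit(O)): cur=O back=6 fwd=0
After 11 (back): cur=H back=5 fwd=1
After 12 (forward): cur=O back=6 fwd=0

Answer: yes no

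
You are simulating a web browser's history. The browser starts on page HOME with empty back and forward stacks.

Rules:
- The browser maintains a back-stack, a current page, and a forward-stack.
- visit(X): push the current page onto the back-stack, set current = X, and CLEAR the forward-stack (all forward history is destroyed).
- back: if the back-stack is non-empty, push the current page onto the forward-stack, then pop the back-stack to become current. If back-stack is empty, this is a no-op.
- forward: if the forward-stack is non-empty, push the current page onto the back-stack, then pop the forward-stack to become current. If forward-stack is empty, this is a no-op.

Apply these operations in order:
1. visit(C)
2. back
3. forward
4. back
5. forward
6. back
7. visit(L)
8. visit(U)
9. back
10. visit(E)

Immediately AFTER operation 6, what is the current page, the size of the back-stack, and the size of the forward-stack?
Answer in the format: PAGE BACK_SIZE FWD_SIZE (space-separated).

After 1 (visit(C)): cur=C back=1 fwd=0
After 2 (back): cur=HOME back=0 fwd=1
After 3 (forward): cur=C back=1 fwd=0
After 4 (back): cur=HOME back=0 fwd=1
After 5 (forward): cur=C back=1 fwd=0
After 6 (back): cur=HOME back=0 fwd=1

HOME 0 1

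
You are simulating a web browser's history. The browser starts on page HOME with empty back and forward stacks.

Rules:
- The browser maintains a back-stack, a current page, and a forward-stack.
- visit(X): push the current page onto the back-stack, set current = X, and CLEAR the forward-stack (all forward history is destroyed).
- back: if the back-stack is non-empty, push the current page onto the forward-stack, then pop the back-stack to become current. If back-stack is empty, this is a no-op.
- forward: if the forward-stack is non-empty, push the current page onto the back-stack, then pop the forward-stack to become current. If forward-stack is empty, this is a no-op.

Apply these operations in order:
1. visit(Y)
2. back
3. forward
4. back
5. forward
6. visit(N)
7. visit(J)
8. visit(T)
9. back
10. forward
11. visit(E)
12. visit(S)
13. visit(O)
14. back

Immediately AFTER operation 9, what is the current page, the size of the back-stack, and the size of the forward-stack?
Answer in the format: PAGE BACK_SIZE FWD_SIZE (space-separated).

After 1 (visit(Y)): cur=Y back=1 fwd=0
After 2 (back): cur=HOME back=0 fwd=1
After 3 (forward): cur=Y back=1 fwd=0
After 4 (back): cur=HOME back=0 fwd=1
After 5 (forward): cur=Y back=1 fwd=0
After 6 (visit(N)): cur=N back=2 fwd=0
After 7 (visit(J)): cur=J back=3 fwd=0
After 8 (visit(T)): cur=T back=4 fwd=0
After 9 (back): cur=J back=3 fwd=1

J 3 1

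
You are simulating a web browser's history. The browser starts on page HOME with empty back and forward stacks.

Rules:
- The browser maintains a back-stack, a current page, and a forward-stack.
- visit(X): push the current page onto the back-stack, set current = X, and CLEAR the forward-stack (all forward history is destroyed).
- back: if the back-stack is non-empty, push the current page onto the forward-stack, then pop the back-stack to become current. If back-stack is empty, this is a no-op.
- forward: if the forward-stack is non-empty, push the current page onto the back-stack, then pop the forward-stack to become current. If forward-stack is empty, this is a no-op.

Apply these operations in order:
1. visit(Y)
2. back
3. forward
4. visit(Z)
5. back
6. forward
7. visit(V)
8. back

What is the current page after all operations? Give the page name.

After 1 (visit(Y)): cur=Y back=1 fwd=0
After 2 (back): cur=HOME back=0 fwd=1
After 3 (forward): cur=Y back=1 fwd=0
After 4 (visit(Z)): cur=Z back=2 fwd=0
After 5 (back): cur=Y back=1 fwd=1
After 6 (forward): cur=Z back=2 fwd=0
After 7 (visit(V)): cur=V back=3 fwd=0
After 8 (back): cur=Z back=2 fwd=1

Answer: Z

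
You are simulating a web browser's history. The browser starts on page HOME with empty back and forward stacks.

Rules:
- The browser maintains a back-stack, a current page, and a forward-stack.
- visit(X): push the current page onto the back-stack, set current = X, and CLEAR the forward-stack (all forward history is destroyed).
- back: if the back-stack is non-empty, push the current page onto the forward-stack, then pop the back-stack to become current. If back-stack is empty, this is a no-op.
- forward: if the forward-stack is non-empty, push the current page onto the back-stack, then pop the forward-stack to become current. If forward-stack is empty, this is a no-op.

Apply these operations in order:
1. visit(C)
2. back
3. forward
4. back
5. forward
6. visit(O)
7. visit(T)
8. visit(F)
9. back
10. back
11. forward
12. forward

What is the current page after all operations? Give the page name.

Answer: F

Derivation:
After 1 (visit(C)): cur=C back=1 fwd=0
After 2 (back): cur=HOME back=0 fwd=1
After 3 (forward): cur=C back=1 fwd=0
After 4 (back): cur=HOME back=0 fwd=1
After 5 (forward): cur=C back=1 fwd=0
After 6 (visit(O)): cur=O back=2 fwd=0
After 7 (visit(T)): cur=T back=3 fwd=0
After 8 (visit(F)): cur=F back=4 fwd=0
After 9 (back): cur=T back=3 fwd=1
After 10 (back): cur=O back=2 fwd=2
After 11 (forward): cur=T back=3 fwd=1
After 12 (forward): cur=F back=4 fwd=0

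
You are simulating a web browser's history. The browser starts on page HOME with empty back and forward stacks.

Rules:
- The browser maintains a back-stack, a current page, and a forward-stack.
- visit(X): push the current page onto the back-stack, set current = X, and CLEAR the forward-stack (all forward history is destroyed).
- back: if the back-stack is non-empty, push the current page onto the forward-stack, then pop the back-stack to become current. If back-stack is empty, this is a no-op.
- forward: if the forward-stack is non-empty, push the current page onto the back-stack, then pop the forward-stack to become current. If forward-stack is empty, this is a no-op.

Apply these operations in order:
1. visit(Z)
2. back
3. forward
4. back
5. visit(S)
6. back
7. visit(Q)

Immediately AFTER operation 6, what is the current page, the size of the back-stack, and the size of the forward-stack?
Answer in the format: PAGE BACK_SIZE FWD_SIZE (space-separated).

After 1 (visit(Z)): cur=Z back=1 fwd=0
After 2 (back): cur=HOME back=0 fwd=1
After 3 (forward): cur=Z back=1 fwd=0
After 4 (back): cur=HOME back=0 fwd=1
After 5 (visit(S)): cur=S back=1 fwd=0
After 6 (back): cur=HOME back=0 fwd=1

HOME 0 1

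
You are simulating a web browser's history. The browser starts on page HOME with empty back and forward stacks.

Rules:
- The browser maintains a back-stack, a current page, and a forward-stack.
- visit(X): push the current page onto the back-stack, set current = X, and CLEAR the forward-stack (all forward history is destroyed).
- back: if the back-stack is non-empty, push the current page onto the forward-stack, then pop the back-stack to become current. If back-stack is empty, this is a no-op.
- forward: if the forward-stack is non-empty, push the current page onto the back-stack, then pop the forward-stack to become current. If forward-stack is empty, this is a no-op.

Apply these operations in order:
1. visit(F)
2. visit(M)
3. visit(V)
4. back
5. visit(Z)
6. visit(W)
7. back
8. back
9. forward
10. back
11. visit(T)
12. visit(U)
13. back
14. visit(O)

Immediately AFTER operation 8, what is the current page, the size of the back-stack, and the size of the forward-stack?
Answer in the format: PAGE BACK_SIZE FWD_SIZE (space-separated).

After 1 (visit(F)): cur=F back=1 fwd=0
After 2 (visit(M)): cur=M back=2 fwd=0
After 3 (visit(V)): cur=V back=3 fwd=0
After 4 (back): cur=M back=2 fwd=1
After 5 (visit(Z)): cur=Z back=3 fwd=0
After 6 (visit(W)): cur=W back=4 fwd=0
After 7 (back): cur=Z back=3 fwd=1
After 8 (back): cur=M back=2 fwd=2

M 2 2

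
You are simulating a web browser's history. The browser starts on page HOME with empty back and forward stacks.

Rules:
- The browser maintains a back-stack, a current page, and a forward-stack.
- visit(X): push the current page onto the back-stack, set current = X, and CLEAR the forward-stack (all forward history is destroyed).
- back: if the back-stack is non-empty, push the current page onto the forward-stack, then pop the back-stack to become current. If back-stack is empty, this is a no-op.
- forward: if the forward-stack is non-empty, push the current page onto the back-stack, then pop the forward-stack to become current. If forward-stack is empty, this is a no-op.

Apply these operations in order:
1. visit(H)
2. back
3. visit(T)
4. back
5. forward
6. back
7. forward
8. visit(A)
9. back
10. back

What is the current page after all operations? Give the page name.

After 1 (visit(H)): cur=H back=1 fwd=0
After 2 (back): cur=HOME back=0 fwd=1
After 3 (visit(T)): cur=T back=1 fwd=0
After 4 (back): cur=HOME back=0 fwd=1
After 5 (forward): cur=T back=1 fwd=0
After 6 (back): cur=HOME back=0 fwd=1
After 7 (forward): cur=T back=1 fwd=0
After 8 (visit(A)): cur=A back=2 fwd=0
After 9 (back): cur=T back=1 fwd=1
After 10 (back): cur=HOME back=0 fwd=2

Answer: HOME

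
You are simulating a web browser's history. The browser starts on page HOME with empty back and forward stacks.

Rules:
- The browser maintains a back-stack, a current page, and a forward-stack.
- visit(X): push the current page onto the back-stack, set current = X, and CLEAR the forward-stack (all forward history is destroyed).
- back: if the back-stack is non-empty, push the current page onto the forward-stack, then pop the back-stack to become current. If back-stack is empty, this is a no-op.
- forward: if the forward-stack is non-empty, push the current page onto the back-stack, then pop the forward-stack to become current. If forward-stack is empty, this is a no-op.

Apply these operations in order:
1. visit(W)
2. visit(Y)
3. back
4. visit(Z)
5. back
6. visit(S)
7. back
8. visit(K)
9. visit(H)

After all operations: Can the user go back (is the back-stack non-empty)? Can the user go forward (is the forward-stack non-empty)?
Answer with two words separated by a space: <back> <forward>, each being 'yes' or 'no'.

After 1 (visit(W)): cur=W back=1 fwd=0
After 2 (visit(Y)): cur=Y back=2 fwd=0
After 3 (back): cur=W back=1 fwd=1
After 4 (visit(Z)): cur=Z back=2 fwd=0
After 5 (back): cur=W back=1 fwd=1
After 6 (visit(S)): cur=S back=2 fwd=0
After 7 (back): cur=W back=1 fwd=1
After 8 (visit(K)): cur=K back=2 fwd=0
After 9 (visit(H)): cur=H back=3 fwd=0

Answer: yes no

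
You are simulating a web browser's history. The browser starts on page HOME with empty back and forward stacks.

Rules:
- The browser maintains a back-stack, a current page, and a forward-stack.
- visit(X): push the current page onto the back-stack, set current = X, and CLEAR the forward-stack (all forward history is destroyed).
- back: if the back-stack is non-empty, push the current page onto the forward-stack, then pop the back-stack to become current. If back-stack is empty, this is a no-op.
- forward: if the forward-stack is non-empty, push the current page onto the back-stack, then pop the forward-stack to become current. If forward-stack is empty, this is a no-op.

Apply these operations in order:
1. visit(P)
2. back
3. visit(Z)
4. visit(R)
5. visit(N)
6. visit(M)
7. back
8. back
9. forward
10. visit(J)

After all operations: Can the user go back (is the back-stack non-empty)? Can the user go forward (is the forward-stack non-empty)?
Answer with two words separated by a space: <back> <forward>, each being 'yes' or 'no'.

Answer: yes no

Derivation:
After 1 (visit(P)): cur=P back=1 fwd=0
After 2 (back): cur=HOME back=0 fwd=1
After 3 (visit(Z)): cur=Z back=1 fwd=0
After 4 (visit(R)): cur=R back=2 fwd=0
After 5 (visit(N)): cur=N back=3 fwd=0
After 6 (visit(M)): cur=M back=4 fwd=0
After 7 (back): cur=N back=3 fwd=1
After 8 (back): cur=R back=2 fwd=2
After 9 (forward): cur=N back=3 fwd=1
After 10 (visit(J)): cur=J back=4 fwd=0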